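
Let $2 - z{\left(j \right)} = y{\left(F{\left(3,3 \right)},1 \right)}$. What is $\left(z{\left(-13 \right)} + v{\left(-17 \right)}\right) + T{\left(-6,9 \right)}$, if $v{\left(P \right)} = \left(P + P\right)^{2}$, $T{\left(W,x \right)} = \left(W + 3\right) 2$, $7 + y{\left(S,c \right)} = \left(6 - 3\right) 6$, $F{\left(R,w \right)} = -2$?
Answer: $1141$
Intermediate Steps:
$y{\left(S,c \right)} = 11$ ($y{\left(S,c \right)} = -7 + \left(6 - 3\right) 6 = -7 + 3 \cdot 6 = -7 + 18 = 11$)
$z{\left(j \right)} = -9$ ($z{\left(j \right)} = 2 - 11 = -9$)
$T{\left(W,x \right)} = 6 + 2 W$ ($T{\left(W,x \right)} = \left(3 + W\right) 2 = 6 + 2 W$)
$v{\left(P \right)} = 4 P^{2}$ ($v{\left(P \right)} = \left(2 P\right)^{2} = 4 P^{2}$)
$\left(z{\left(-13 \right)} + v{\left(-17 \right)}\right) + T{\left(-6,9 \right)} = \left(-9 + 4 \left(-17\right)^{2}\right) + \left(6 + 2 \left(-6\right)\right) = \left(-9 + 4 \cdot 289\right) + \left(6 - 12\right) = \left(-9 + 1156\right) - 6 = 1147 - 6 = 1141$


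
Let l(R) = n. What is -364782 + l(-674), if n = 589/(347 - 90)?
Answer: -93748385/257 ≈ -3.6478e+5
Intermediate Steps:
n = 589/257 ≈ 2.2918
l(R) = 589/257
-364782 + l(-674) = -364782 + 589/257 = -93748385/257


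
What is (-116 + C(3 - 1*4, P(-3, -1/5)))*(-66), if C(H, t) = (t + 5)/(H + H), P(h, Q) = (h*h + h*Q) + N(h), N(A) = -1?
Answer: 40524/5 ≈ 8104.8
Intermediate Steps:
P(h, Q) = -1 + h² + Q*h (P(h, Q) = (h*h + h*Q) - 1 = (h² + Q*h) - 1 = -1 + h² + Q*h)
C(H, t) = (5 + t)/(2*H) (C(H, t) = (5 + t)/((2*H)) = (5 + t)*(1/(2*H)) = (5 + t)/(2*H))
(-116 + C(3 - 1*4, P(-3, -1/5)))*(-66) = (-116 + (5 + (-1 + (-3)² - 1/5*(-3)))/(2*(3 - 1*4)))*(-66) = (-116 + (5 + (-1 + 9 - 1*⅕*(-3)))/(2*(3 - 4)))*(-66) = (-116 + (½)*(5 + (-1 + 9 - ⅕*(-3)))/(-1))*(-66) = (-116 + (½)*(-1)*(5 + (-1 + 9 + ⅗)))*(-66) = (-116 + (½)*(-1)*(5 + 43/5))*(-66) = (-116 + (½)*(-1)*(68/5))*(-66) = (-116 - 34/5)*(-66) = -614/5*(-66) = 40524/5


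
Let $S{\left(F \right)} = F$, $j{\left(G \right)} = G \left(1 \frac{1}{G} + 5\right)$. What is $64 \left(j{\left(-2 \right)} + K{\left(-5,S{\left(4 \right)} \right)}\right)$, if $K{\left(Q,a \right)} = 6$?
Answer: $-192$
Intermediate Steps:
$j{\left(G \right)} = G \left(5 + \frac{1}{G}\right)$ ($j{\left(G \right)} = G \left(\frac{1}{G} + 5\right) = G \left(5 + \frac{1}{G}\right)$)
$64 \left(j{\left(-2 \right)} + K{\left(-5,S{\left(4 \right)} \right)}\right) = 64 \left(\left(1 + 5 \left(-2\right)\right) + 6\right) = 64 \left(\left(1 - 10\right) + 6\right) = 64 \left(-9 + 6\right) = 64 \left(-3\right) = -192$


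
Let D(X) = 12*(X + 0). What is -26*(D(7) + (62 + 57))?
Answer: -5278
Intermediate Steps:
D(X) = 12*X
-26*(D(7) + (62 + 57)) = -26*(12*7 + (62 + 57)) = -26*(84 + 119) = -26*203 = -5278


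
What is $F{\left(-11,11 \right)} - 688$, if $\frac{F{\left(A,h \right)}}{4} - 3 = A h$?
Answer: $-1160$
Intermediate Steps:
$F{\left(A,h \right)} = 12 + 4 A h$
$F{\left(-11,11 \right)} - 688 = \left(12 + 4 \left(-11\right) 11\right) - 688 = \left(12 - 484\right) - 688 = -472 - 688 = -1160$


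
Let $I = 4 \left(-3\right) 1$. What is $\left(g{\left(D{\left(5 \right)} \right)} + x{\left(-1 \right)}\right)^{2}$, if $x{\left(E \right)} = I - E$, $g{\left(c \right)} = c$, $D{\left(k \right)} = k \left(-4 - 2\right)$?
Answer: $1681$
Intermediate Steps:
$D{\left(k \right)} = - 6 k$ ($D{\left(k \right)} = k \left(-6\right) = - 6 k$)
$I = -12$ ($I = \left(-12\right) 1 = -12$)
$x{\left(E \right)} = -12 - E$
$\left(g{\left(D{\left(5 \right)} \right)} + x{\left(-1 \right)}\right)^{2} = \left(\left(-6\right) 5 - 11\right)^{2} = \left(-30 + \left(-12 + 1\right)\right)^{2} = \left(-30 - 11\right)^{2} = \left(-41\right)^{2} = 1681$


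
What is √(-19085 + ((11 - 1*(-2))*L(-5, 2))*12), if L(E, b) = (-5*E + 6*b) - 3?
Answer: I*√13781 ≈ 117.39*I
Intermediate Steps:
L(E, b) = -3 - 5*E + 6*b
√(-19085 + ((11 - 1*(-2))*L(-5, 2))*12) = √(-19085 + ((11 - 1*(-2))*(-3 - 5*(-5) + 6*2))*12) = √(-19085 + ((11 + 2)*(-3 + 25 + 12))*12) = √(-19085 + (13*34)*12) = √(-19085 + 442*12) = √(-19085 + 5304) = √(-13781) = I*√13781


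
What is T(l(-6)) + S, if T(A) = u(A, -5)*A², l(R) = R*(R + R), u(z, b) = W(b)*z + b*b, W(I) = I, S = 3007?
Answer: -1733633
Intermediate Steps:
u(z, b) = b² + b*z (u(z, b) = b*z + b*b = b*z + b² = b² + b*z)
l(R) = 2*R² (l(R) = R*(2*R) = 2*R²)
T(A) = A²*(25 - 5*A) (T(A) = (-5*(-5 + A))*A² = (25 - 5*A)*A² = A²*(25 - 5*A))
T(l(-6)) + S = 5*(2*(-6)²)²*(5 - 2*(-6)²) + 3007 = 5*(2*36)²*(5 - 2*36) + 3007 = 5*72²*(5 - 1*72) + 3007 = 5*5184*(5 - 72) + 3007 = 5*5184*(-67) + 3007 = -1736640 + 3007 = -1733633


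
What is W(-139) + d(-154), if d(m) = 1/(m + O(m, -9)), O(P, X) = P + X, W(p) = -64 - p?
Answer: 23774/317 ≈ 74.997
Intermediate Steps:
d(m) = 1/(-9 + 2*m) (d(m) = 1/(m + (m - 9)) = 1/(m + (-9 + m)) = 1/(-9 + 2*m))
W(-139) + d(-154) = (-64 - 1*(-139)) + 1/(-9 + 2*(-154)) = (-64 + 139) + 1/(-9 - 308) = 75 + 1/(-317) = 75 - 1/317 = 23774/317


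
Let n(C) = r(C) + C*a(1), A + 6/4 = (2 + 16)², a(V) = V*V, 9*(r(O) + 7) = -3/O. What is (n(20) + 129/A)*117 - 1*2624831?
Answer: -52465303/20 ≈ -2.6233e+6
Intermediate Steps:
r(O) = -7 - 1/(3*O) (r(O) = -7 + (-3/O)/9 = -7 - 1/(3*O))
a(V) = V²
A = 645/2 (A = -3/2 + (2 + 16)² = -3/2 + 18² = -3/2 + 324 = 645/2 ≈ 322.50)
n(C) = -7 + C - 1/(3*C) (n(C) = (-7 - 1/(3*C)) + C*1² = (-7 - 1/(3*C)) + C*1 = (-7 - 1/(3*C)) + C = -7 + C - 1/(3*C))
(n(20) + 129/A)*117 - 1*2624831 = ((-7 + 20 - ⅓/20) + 129/(645/2))*117 - 1*2624831 = ((-7 + 20 - ⅓*1/20) + 129*(2/645))*117 - 2624831 = ((-7 + 20 - 1/60) + ⅖)*117 - 2624831 = (779/60 + ⅖)*117 - 2624831 = (803/60)*117 - 2624831 = 31317/20 - 2624831 = -52465303/20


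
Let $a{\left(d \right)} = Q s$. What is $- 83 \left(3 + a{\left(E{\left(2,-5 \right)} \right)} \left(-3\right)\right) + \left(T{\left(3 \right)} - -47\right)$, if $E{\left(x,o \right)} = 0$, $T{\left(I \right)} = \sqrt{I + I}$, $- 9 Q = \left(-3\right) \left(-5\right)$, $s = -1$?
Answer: $213 + \sqrt{6} \approx 215.45$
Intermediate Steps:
$Q = - \frac{5}{3}$ ($Q = - \frac{\left(-3\right) \left(-5\right)}{9} = \left(- \frac{1}{9}\right) 15 = - \frac{5}{3} \approx -1.6667$)
$T{\left(I \right)} = \sqrt{2} \sqrt{I}$ ($T{\left(I \right)} = \sqrt{2 I} = \sqrt{2} \sqrt{I}$)
$a{\left(d \right)} = \frac{5}{3}$ ($a{\left(d \right)} = \left(- \frac{5}{3}\right) \left(-1\right) = \frac{5}{3}$)
$- 83 \left(3 + a{\left(E{\left(2,-5 \right)} \right)} \left(-3\right)\right) + \left(T{\left(3 \right)} - -47\right) = - 83 \left(3 + \frac{5}{3} \left(-3\right)\right) + \left(\sqrt{2} \sqrt{3} - -47\right) = - 83 \left(3 - 5\right) + \left(\sqrt{6} + 47\right) = \left(-83\right) \left(-2\right) + \left(47 + \sqrt{6}\right) = 166 + \left(47 + \sqrt{6}\right) = 213 + \sqrt{6}$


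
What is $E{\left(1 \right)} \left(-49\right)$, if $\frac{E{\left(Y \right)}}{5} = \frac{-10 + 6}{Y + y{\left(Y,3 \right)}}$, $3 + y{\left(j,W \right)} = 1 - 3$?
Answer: $-245$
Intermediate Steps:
$y{\left(j,W \right)} = -5$ ($y{\left(j,W \right)} = -3 + \left(1 - 3\right) = -3 - 2 = -5$)
$E{\left(Y \right)} = - \frac{20}{-5 + Y}$ ($E{\left(Y \right)} = 5 \frac{-10 + 6}{Y - 5} = 5 \left(- \frac{4}{-5 + Y}\right) = - \frac{20}{-5 + Y}$)
$E{\left(1 \right)} \left(-49\right) = - \frac{20}{-5 + 1} \left(-49\right) = - \frac{20}{-4} \left(-49\right) = \left(-20\right) \left(- \frac{1}{4}\right) \left(-49\right) = 5 \left(-49\right) = -245$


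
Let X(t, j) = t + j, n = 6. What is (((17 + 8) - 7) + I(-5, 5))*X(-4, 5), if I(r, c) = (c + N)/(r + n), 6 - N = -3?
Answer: 32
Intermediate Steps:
N = 9 (N = 6 - 1*(-3) = 6 + 3 = 9)
I(r, c) = (9 + c)/(6 + r) (I(r, c) = (c + 9)/(r + 6) = (9 + c)/(6 + r))
X(t, j) = j + t
(((17 + 8) - 7) + I(-5, 5))*X(-4, 5) = (((17 + 8) - 7) + (9 + 5)/(6 - 5))*(5 - 4) = ((25 - 7) + 14/1)*1 = (18 + 1*14)*1 = (18 + 14)*1 = 32*1 = 32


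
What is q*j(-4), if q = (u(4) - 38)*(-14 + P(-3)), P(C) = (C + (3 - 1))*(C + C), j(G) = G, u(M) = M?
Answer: -1088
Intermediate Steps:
P(C) = 2*C*(2 + C) (P(C) = (C + 2)*(2*C) = (2 + C)*(2*C) = 2*C*(2 + C))
q = 272 (q = (4 - 38)*(-14 + 2*(-3)*(2 - 3)) = -34*(-14 + 2*(-3)*(-1)) = -34*(-14 + 6) = -34*(-8) = 272)
q*j(-4) = 272*(-4) = -1088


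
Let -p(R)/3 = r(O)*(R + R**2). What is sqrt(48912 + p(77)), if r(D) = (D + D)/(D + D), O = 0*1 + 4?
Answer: sqrt(30894) ≈ 175.77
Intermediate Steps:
O = 4 (O = 0 + 4 = 4)
r(D) = 1 (r(D) = (2*D)/((2*D)) = (2*D)*(1/(2*D)) = 1)
p(R) = -3*R - 3*R**2 (p(R) = -3*(R + R**2) = -3*R - 3*R**2)
sqrt(48912 + p(77)) = sqrt(48912 - 3*77*(1 + 77)) = sqrt(48912 - 3*77*78) = sqrt(48912 - 18018) = sqrt(30894)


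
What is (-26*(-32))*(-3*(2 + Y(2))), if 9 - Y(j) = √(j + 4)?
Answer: -27456 + 2496*√6 ≈ -21342.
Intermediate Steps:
Y(j) = 9 - √(4 + j) (Y(j) = 9 - √(j + 4) = 9 - √(4 + j))
(-26*(-32))*(-3*(2 + Y(2))) = (-26*(-32))*(-3*(2 + (9 - √(4 + 2)))) = 832*(-3*(2 + (9 - √6))) = 832*(-3*(11 - √6)) = 832*(-33 + 3*√6) = -27456 + 2496*√6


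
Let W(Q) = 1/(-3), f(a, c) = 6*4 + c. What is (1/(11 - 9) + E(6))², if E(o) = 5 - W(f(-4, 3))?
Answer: 1225/36 ≈ 34.028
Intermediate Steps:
f(a, c) = 24 + c
W(Q) = -⅓
E(o) = 16/3 (E(o) = 5 - 1*(-⅓) = 5 + ⅓ = 16/3)
(1/(11 - 9) + E(6))² = (1/(11 - 9) + 16/3)² = (1/2 + 16/3)² = (½ + 16/3)² = (35/6)² = 1225/36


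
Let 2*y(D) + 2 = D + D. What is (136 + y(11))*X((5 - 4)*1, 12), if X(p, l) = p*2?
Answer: 292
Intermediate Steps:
X(p, l) = 2*p
y(D) = -1 + D (y(D) = -1 + (D + D)/2 = -1 + (2*D)/2 = -1 + D)
(136 + y(11))*X((5 - 4)*1, 12) = (136 + (-1 + 11))*(2*((5 - 4)*1)) = (136 + 10)*(2*(1*1)) = 146*(2*1) = 146*2 = 292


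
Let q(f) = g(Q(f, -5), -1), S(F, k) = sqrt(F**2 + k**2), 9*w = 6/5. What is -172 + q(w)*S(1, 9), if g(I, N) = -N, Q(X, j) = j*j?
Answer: -172 + sqrt(82) ≈ -162.94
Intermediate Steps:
Q(X, j) = j**2
w = 2/15 (w = (6/5)/9 = (6*(1/5))/9 = (1/9)*(6/5) = 2/15 ≈ 0.13333)
q(f) = 1 (q(f) = -1*(-1) = 1)
-172 + q(w)*S(1, 9) = -172 + 1*sqrt(1**2 + 9**2) = -172 + 1*sqrt(1 + 81) = -172 + 1*sqrt(82) = -172 + sqrt(82)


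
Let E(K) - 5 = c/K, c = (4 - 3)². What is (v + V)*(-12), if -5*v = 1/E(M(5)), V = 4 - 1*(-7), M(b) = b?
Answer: -1710/13 ≈ -131.54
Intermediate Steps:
V = 11 (V = 4 + 7 = 11)
c = 1 (c = 1² = 1)
E(K) = 5 + 1/K
v = -1/26 (v = -1/(5*(5 + 1/5)) = -1/(5*(5 + ⅕)) = -1/(5*26/5) = -⅕*5/26 = -1/26 ≈ -0.038462)
(v + V)*(-12) = (-1/26 + 11)*(-12) = (285/26)*(-12) = -1710/13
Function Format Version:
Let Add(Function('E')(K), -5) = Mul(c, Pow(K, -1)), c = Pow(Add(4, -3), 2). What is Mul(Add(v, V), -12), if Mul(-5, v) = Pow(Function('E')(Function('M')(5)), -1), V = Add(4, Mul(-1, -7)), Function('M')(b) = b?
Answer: Rational(-1710, 13) ≈ -131.54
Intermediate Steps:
V = 11 (V = Add(4, 7) = 11)
c = 1 (c = Pow(1, 2) = 1)
Function('E')(K) = Add(5, Pow(K, -1)) (Function('E')(K) = Add(5, Mul(1, Pow(K, -1))) = Add(5, Pow(K, -1)))
v = Rational(-1, 26) (v = Mul(Rational(-1, 5), Pow(Add(5, Pow(5, -1)), -1)) = Mul(Rational(-1, 5), Pow(Add(5, Rational(1, 5)), -1)) = Mul(Rational(-1, 5), Pow(Rational(26, 5), -1)) = Mul(Rational(-1, 5), Rational(5, 26)) = Rational(-1, 26) ≈ -0.038462)
Mul(Add(v, V), -12) = Mul(Add(Rational(-1, 26), 11), -12) = Mul(Rational(285, 26), -12) = Rational(-1710, 13)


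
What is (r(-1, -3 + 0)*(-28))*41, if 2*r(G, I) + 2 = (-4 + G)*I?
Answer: -7462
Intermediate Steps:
r(G, I) = -1 + I*(-4 + G)/2 (r(G, I) = -1 + ((-4 + G)*I)/2 = -1 + (I*(-4 + G))/2 = -1 + I*(-4 + G)/2)
(r(-1, -3 + 0)*(-28))*41 = ((-1 - 2*(-3 + 0) + (1/2)*(-1)*(-3 + 0))*(-28))*41 = ((-1 - 2*(-3) + (1/2)*(-1)*(-3))*(-28))*41 = ((-1 + 6 + 3/2)*(-28))*41 = ((13/2)*(-28))*41 = -182*41 = -7462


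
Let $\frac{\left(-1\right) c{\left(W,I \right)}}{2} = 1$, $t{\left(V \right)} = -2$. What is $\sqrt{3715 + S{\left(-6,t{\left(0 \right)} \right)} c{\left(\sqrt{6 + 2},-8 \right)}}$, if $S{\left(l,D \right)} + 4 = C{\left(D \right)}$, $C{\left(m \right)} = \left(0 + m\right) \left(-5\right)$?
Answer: $23 \sqrt{7} \approx 60.852$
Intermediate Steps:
$c{\left(W,I \right)} = -2$ ($c{\left(W,I \right)} = \left(-2\right) 1 = -2$)
$C{\left(m \right)} = - 5 m$ ($C{\left(m \right)} = m \left(-5\right) = - 5 m$)
$S{\left(l,D \right)} = -4 - 5 D$
$\sqrt{3715 + S{\left(-6,t{\left(0 \right)} \right)} c{\left(\sqrt{6 + 2},-8 \right)}} = \sqrt{3715 + \left(-4 - -10\right) \left(-2\right)} = \sqrt{3715 + \left(-4 + 10\right) \left(-2\right)} = \sqrt{3715 + 6 \left(-2\right)} = \sqrt{3715 - 12} = \sqrt{3703} = 23 \sqrt{7}$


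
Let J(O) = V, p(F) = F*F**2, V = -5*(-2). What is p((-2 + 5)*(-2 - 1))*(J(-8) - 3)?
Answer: -5103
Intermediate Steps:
V = 10
p(F) = F**3
J(O) = 10
p((-2 + 5)*(-2 - 1))*(J(-8) - 3) = ((-2 + 5)*(-2 - 1))**3*(10 - 3) = (3*(-3))**3*7 = (-9)**3*7 = -729*7 = -5103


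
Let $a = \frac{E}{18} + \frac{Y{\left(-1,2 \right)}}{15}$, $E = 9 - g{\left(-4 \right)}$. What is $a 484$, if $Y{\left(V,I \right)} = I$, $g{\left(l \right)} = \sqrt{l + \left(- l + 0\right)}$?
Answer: $\frac{4598}{15} \approx 306.53$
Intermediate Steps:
$g{\left(l \right)} = 0$ ($g{\left(l \right)} = \sqrt{l - l} = \sqrt{0} = 0$)
$E = 9$ ($E = 9 - 0 = 9 + 0 = 9$)
$a = \frac{19}{30}$ ($a = \frac{9}{18} + \frac{2}{15} = 9 \cdot \frac{1}{18} + 2 \cdot \frac{1}{15} = \frac{1}{2} + \frac{2}{15} = \frac{19}{30} \approx 0.63333$)
$a 484 = \frac{19}{30} \cdot 484 = \frac{4598}{15}$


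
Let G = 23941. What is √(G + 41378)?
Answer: √65319 ≈ 255.58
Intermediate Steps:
√(G + 41378) = √(23941 + 41378) = √65319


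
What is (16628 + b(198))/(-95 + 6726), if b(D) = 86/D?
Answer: 1646215/656469 ≈ 2.5077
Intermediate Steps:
(16628 + b(198))/(-95 + 6726) = (16628 + 86/198)/(-95 + 6726) = (16628 + 86*(1/198))/6631 = (16628 + 43/99)*(1/6631) = (1646215/99)*(1/6631) = 1646215/656469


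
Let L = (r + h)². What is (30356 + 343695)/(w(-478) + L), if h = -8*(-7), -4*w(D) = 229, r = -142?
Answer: 1496204/29355 ≈ 50.969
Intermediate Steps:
w(D) = -229/4 (w(D) = -¼*229 = -229/4)
h = 56
L = 7396 (L = (-142 + 56)² = (-86)² = 7396)
(30356 + 343695)/(w(-478) + L) = (30356 + 343695)/(-229/4 + 7396) = 374051/(29355/4) = 374051*(4/29355) = 1496204/29355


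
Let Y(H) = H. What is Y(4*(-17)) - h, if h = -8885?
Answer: 8817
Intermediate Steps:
Y(4*(-17)) - h = 4*(-17) - 1*(-8885) = -68 + 8885 = 8817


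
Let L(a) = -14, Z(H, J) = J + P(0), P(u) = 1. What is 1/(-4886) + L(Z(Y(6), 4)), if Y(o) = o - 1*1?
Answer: -68405/4886 ≈ -14.000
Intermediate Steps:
Y(o) = -1 + o (Y(o) = o - 1 = -1 + o)
Z(H, J) = 1 + J (Z(H, J) = J + 1 = 1 + J)
1/(-4886) + L(Z(Y(6), 4)) = 1/(-4886) - 14 = -1/4886 - 14 = -68405/4886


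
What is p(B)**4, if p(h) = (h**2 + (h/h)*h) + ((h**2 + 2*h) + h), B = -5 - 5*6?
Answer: 28473963210000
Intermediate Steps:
B = -35 (B = -5 - 30 = -35)
p(h) = 2*h**2 + 4*h (p(h) = (h**2 + 1*h) + (h**2 + 3*h) = (h**2 + h) + (h**2 + 3*h) = (h + h**2) + (h**2 + 3*h) = 2*h**2 + 4*h)
p(B)**4 = (2*(-35)*(2 - 35))**4 = (2*(-35)*(-33))**4 = 2310**4 = 28473963210000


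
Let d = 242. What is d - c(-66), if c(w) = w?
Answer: 308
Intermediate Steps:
d - c(-66) = 242 - 1*(-66) = 242 + 66 = 308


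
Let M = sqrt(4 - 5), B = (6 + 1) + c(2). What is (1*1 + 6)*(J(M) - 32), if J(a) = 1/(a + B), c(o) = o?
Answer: -18305/82 - 7*I/82 ≈ -223.23 - 0.085366*I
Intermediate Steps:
B = 9 (B = (6 + 1) + 2 = 7 + 2 = 9)
M = I (M = sqrt(-1) = I ≈ 1.0*I)
J(a) = 1/(9 + a) (J(a) = 1/(a + 9) = 1/(9 + a))
(1*1 + 6)*(J(M) - 32) = (1*1 + 6)*(1/(9 + I) - 32) = (1 + 6)*((9 - I)/82 - 32) = 7*(-32 + (9 - I)/82) = -224 + 7*(9 - I)/82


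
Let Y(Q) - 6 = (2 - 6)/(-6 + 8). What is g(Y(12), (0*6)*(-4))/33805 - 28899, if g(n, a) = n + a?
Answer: -976930691/33805 ≈ -28899.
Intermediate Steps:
Y(Q) = 4 (Y(Q) = 6 + (2 - 6)/(-6 + 8) = 6 - 4/2 = 6 - 4*½ = 6 - 2 = 4)
g(n, a) = a + n
g(Y(12), (0*6)*(-4))/33805 - 28899 = ((0*6)*(-4) + 4)/33805 - 28899 = (0*(-4) + 4)*(1/33805) - 28899 = (0 + 4)*(1/33805) - 28899 = 4*(1/33805) - 28899 = 4/33805 - 28899 = -976930691/33805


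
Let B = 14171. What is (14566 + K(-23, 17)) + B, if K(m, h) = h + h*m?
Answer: 28363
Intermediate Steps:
(14566 + K(-23, 17)) + B = (14566 + 17*(1 - 23)) + 14171 = (14566 + 17*(-22)) + 14171 = (14566 - 374) + 14171 = 14192 + 14171 = 28363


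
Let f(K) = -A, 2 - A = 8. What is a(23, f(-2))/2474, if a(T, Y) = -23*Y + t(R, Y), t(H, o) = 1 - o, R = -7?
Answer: -143/2474 ≈ -0.057801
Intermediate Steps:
A = -6 (A = 2 - 1*8 = 2 - 8 = -6)
f(K) = 6 (f(K) = -1*(-6) = 6)
a(T, Y) = 1 - 24*Y (a(T, Y) = -23*Y + (1 - Y) = 1 - 24*Y)
a(23, f(-2))/2474 = (1 - 24*6)/2474 = (1 - 144)*(1/2474) = -143*1/2474 = -143/2474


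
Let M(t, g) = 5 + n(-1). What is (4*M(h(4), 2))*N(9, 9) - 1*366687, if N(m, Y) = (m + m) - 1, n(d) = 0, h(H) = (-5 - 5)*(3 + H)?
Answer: -366347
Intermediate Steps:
h(H) = -30 - 10*H (h(H) = -10*(3 + H) = -30 - 10*H)
N(m, Y) = -1 + 2*m (N(m, Y) = 2*m - 1 = -1 + 2*m)
M(t, g) = 5 (M(t, g) = 5 + 0 = 5)
(4*M(h(4), 2))*N(9, 9) - 1*366687 = (4*5)*(-1 + 2*9) - 1*366687 = 20*(-1 + 18) - 366687 = 20*17 - 366687 = 340 - 366687 = -366347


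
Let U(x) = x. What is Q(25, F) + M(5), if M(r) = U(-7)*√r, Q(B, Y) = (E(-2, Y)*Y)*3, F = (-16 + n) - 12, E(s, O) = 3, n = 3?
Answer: -225 - 7*√5 ≈ -240.65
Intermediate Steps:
F = -25 (F = (-16 + 3) - 12 = -13 - 12 = -25)
Q(B, Y) = 9*Y (Q(B, Y) = (3*Y)*3 = 9*Y)
M(r) = -7*√r
Q(25, F) + M(5) = 9*(-25) - 7*√5 = -225 - 7*√5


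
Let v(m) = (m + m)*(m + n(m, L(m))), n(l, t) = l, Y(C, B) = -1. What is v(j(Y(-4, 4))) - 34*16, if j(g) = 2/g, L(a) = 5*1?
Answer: -528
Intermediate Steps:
L(a) = 5
v(m) = 4*m² (v(m) = (m + m)*(m + m) = (2*m)*(2*m) = 4*m²)
v(j(Y(-4, 4))) - 34*16 = 4*(2/(-1))² - 34*16 = 4*(2*(-1))² - 544 = 4*(-2)² - 544 = 4*4 - 544 = 16 - 544 = -528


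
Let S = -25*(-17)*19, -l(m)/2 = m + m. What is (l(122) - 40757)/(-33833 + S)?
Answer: 41245/25758 ≈ 1.6012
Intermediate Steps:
l(m) = -4*m (l(m) = -2*(m + m) = -4*m)
S = 8075 (S = 425*19 = 8075)
(l(122) - 40757)/(-33833 + S) = (-4*122 - 40757)/(-33833 + 8075) = (-488 - 40757)/(-25758) = -41245*(-1/25758) = 41245/25758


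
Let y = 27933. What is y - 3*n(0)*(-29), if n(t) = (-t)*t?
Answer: 27933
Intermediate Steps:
n(t) = -t**2
y - 3*n(0)*(-29) = 27933 - (-3)*0**2*(-29) = 27933 - (-3)*0*(-29) = 27933 - 3*0*(-29) = 27933 + 0*(-29) = 27933 + 0 = 27933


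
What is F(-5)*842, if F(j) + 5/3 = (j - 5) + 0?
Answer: -29470/3 ≈ -9823.3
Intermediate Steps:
F(j) = -20/3 + j (F(j) = -5/3 + ((j - 5) + 0) = -5/3 + ((-5 + j) + 0) = -5/3 + (-5 + j) = -20/3 + j)
F(-5)*842 = (-20/3 - 5)*842 = -35/3*842 = -29470/3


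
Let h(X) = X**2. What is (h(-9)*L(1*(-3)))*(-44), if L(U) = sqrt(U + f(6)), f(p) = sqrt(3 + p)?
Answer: 0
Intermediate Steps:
L(U) = sqrt(3 + U) (L(U) = sqrt(U + sqrt(3 + 6)) = sqrt(U + sqrt(9)) = sqrt(U + 3) = sqrt(3 + U))
(h(-9)*L(1*(-3)))*(-44) = ((-9)**2*sqrt(3 + 1*(-3)))*(-44) = (81*sqrt(3 - 3))*(-44) = (81*sqrt(0))*(-44) = (81*0)*(-44) = 0*(-44) = 0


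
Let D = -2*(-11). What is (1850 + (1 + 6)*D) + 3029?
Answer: 5033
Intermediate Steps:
D = 22
(1850 + (1 + 6)*D) + 3029 = (1850 + (1 + 6)*22) + 3029 = (1850 + 7*22) + 3029 = (1850 + 154) + 3029 = 2004 + 3029 = 5033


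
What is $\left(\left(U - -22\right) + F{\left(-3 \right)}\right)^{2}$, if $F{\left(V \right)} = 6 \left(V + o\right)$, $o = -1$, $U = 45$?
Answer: $1849$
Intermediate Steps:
$F{\left(V \right)} = -6 + 6 V$ ($F{\left(V \right)} = 6 \left(V - 1\right) = 6 \left(-1 + V\right) = -6 + 6 V$)
$\left(\left(U - -22\right) + F{\left(-3 \right)}\right)^{2} = \left(\left(45 - -22\right) + \left(-6 + 6 \left(-3\right)\right)\right)^{2} = \left(\left(45 + 22\right) - 24\right)^{2} = \left(67 - 24\right)^{2} = 43^{2} = 1849$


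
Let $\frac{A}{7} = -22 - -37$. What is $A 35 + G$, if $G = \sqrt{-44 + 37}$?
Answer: $3675 + i \sqrt{7} \approx 3675.0 + 2.6458 i$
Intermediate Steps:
$A = 105$ ($A = 7 \left(-22 - -37\right) = 7 \left(-22 + 37\right) = 7 \cdot 15 = 105$)
$G = i \sqrt{7}$ ($G = \sqrt{-7} = i \sqrt{7} \approx 2.6458 i$)
$A 35 + G = 105 \cdot 35 + i \sqrt{7} = 3675 + i \sqrt{7}$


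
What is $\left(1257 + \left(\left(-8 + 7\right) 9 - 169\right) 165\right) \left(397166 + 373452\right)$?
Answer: $-21664383834$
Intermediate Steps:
$\left(1257 + \left(\left(-8 + 7\right) 9 - 169\right) 165\right) \left(397166 + 373452\right) = \left(1257 + \left(\left(-1\right) 9 - 169\right) 165\right) 770618 = \left(1257 + \left(-9 - 169\right) 165\right) 770618 = \left(1257 - 29370\right) 770618 = \left(-28113\right) 770618 = -21664383834$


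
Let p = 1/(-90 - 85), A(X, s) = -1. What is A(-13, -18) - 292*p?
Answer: 117/175 ≈ 0.66857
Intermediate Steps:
p = -1/175 (p = 1/(-175) = -1/175 ≈ -0.0057143)
A(-13, -18) - 292*p = -1 - 292*(-1/175) = -1 + 292/175 = 117/175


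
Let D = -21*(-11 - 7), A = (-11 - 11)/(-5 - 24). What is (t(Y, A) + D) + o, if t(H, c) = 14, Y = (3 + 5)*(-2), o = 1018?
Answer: 1410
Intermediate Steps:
Y = -16 (Y = 8*(-2) = -16)
A = 22/29 (A = -22/(-29) = -22*(-1/29) = 22/29 ≈ 0.75862)
D = 378 (D = -21*(-18) = 378)
(t(Y, A) + D) + o = (14 + 378) + 1018 = 392 + 1018 = 1410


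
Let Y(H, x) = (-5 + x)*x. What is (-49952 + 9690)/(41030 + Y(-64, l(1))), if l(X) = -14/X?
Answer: -20131/20648 ≈ -0.97496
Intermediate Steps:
Y(H, x) = x*(-5 + x)
(-49952 + 9690)/(41030 + Y(-64, l(1))) = (-49952 + 9690)/(41030 + (-14/1)*(-5 - 14/1)) = -40262/(41030 + (-14*1)*(-5 - 14*1)) = -40262/(41030 - 14*(-5 - 14)) = -40262/(41030 - 14*(-19)) = -40262/(41030 + 266) = -40262/41296 = -40262*1/41296 = -20131/20648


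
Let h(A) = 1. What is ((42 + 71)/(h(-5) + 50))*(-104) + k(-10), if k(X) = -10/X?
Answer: -11701/51 ≈ -229.43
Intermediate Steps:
((42 + 71)/(h(-5) + 50))*(-104) + k(-10) = ((42 + 71)/(1 + 50))*(-104) - 10/(-10) = (113/51)*(-104) - 10*(-1/10) = (113*(1/51))*(-104) + 1 = (113/51)*(-104) + 1 = -11752/51 + 1 = -11701/51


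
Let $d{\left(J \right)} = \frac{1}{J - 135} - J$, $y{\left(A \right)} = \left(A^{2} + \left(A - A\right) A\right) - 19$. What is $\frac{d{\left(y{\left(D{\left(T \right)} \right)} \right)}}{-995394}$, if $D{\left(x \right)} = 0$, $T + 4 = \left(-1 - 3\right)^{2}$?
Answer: $- \frac{975}{51096892} \approx -1.9081 \cdot 10^{-5}$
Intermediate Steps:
$T = 12$ ($T = -4 + \left(-1 - 3\right)^{2} = -4 + \left(-4\right)^{2} = -4 + 16 = 12$)
$y{\left(A \right)} = -19 + A^{2}$ ($y{\left(A \right)} = \left(A^{2} + 0 A\right) - 19 = \left(A^{2} + 0\right) - 19 = A^{2} - 19 = -19 + A^{2}$)
$d{\left(J \right)} = \frac{1}{-135 + J} - J$
$\frac{d{\left(y{\left(D{\left(T \right)} \right)} \right)}}{-995394} = \frac{\frac{1}{-135 - \left(19 - 0^{2}\right)} \left(1 - \left(-19 + 0^{2}\right)^{2} + 135 \left(-19 + 0^{2}\right)\right)}{-995394} = \frac{1 - \left(-19 + 0\right)^{2} + 135 \left(-19 + 0\right)}{-135 + \left(-19 + 0\right)} \left(- \frac{1}{995394}\right) = \frac{1 - \left(-19\right)^{2} + 135 \left(-19\right)}{-135 - 19} \left(- \frac{1}{995394}\right) = \frac{1 - 361 - 2565}{-154} \left(- \frac{1}{995394}\right) = - \frac{1 - 361 - 2565}{154} \left(- \frac{1}{995394}\right) = \left(- \frac{1}{154}\right) \left(-2925\right) \left(- \frac{1}{995394}\right) = \frac{2925}{154} \left(- \frac{1}{995394}\right) = - \frac{975}{51096892}$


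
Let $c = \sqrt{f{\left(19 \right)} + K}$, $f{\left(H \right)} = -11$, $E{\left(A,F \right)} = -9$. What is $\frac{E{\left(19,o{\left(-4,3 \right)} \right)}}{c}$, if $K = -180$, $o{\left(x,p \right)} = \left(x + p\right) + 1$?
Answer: $\frac{9 i \sqrt{191}}{191} \approx 0.65122 i$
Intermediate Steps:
$o{\left(x,p \right)} = 1 + p + x$ ($o{\left(x,p \right)} = \left(p + x\right) + 1 = 1 + p + x$)
$c = i \sqrt{191}$ ($c = \sqrt{-11 - 180} = \sqrt{-191} = i \sqrt{191} \approx 13.82 i$)
$\frac{E{\left(19,o{\left(-4,3 \right)} \right)}}{c} = - \frac{9}{i \sqrt{191}} = - 9 \left(- \frac{i \sqrt{191}}{191}\right) = \frac{9 i \sqrt{191}}{191}$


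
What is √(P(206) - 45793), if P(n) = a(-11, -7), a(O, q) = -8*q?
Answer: I*√45737 ≈ 213.86*I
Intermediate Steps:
P(n) = 56 (P(n) = -8*(-7) = 56)
√(P(206) - 45793) = √(56 - 45793) = √(-45737) = I*√45737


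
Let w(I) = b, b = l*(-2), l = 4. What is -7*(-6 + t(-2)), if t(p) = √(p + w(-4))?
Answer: 42 - 7*I*√10 ≈ 42.0 - 22.136*I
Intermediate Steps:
b = -8 (b = 4*(-2) = -8)
w(I) = -8
t(p) = √(-8 + p) (t(p) = √(p - 8) = √(-8 + p))
-7*(-6 + t(-2)) = -7*(-6 + √(-8 - 2)) = -7*(-6 + √(-10)) = -7*(-6 + I*√10) = 42 - 7*I*√10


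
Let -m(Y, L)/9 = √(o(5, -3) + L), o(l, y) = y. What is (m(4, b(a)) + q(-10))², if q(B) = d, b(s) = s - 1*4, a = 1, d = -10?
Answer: -386 + 180*I*√6 ≈ -386.0 + 440.91*I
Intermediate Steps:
b(s) = -4 + s (b(s) = s - 4 = -4 + s)
m(Y, L) = -9*√(-3 + L)
q(B) = -10
(m(4, b(a)) + q(-10))² = (-9*√(-3 + (-4 + 1)) - 10)² = (-9*√(-3 - 3) - 10)² = (-9*I*√6 - 10)² = (-10 - 9*I*√6)²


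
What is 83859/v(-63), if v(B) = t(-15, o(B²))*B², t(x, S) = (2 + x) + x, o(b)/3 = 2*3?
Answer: -27953/37044 ≈ -0.75459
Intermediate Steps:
o(b) = 18 (o(b) = 3*(2*3) = 3*6 = 18)
t(x, S) = 2 + 2*x
v(B) = -28*B² (v(B) = (2 + 2*(-15))*B² = (2 - 30)*B² = -28*B²)
83859/v(-63) = 83859/((-28*(-63)²)) = 83859/((-28*3969)) = 83859/(-111132) = 83859*(-1/111132) = -27953/37044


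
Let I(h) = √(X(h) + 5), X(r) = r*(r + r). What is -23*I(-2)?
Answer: -23*√13 ≈ -82.928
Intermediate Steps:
X(r) = 2*r² (X(r) = r*(2*r) = 2*r²)
I(h) = √(5 + 2*h²) (I(h) = √(2*h² + 5) = √(5 + 2*h²))
-23*I(-2) = -23*√(5 + 2*(-2)²) = -23*√(5 + 2*4) = -23*√(5 + 8) = -23*√13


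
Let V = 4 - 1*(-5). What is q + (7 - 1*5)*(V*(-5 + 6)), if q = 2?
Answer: 20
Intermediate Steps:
V = 9 (V = 4 + 5 = 9)
q + (7 - 1*5)*(V*(-5 + 6)) = 2 + (7 - 1*5)*(9*(-5 + 6)) = 2 + (7 - 5)*(9*1) = 2 + 2*9 = 2 + 18 = 20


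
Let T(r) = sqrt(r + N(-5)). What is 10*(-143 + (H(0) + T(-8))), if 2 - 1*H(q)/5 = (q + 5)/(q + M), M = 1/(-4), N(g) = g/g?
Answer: -330 + 10*I*sqrt(7) ≈ -330.0 + 26.458*I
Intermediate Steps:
N(g) = 1
M = -1/4 ≈ -0.25000
H(q) = 10 - 5*(5 + q)/(-1/4 + q) (H(q) = 10 - 5*(q + 5)/(q - 1/4) = 10 - 5*(5 + q)/(-1/4 + q))
T(r) = sqrt(1 + r) (T(r) = sqrt(r + 1) = sqrt(1 + r))
10*(-143 + (H(0) + T(-8))) = 10*(-143 + (10*(-11 + 2*0)/(-1 + 4*0) + sqrt(1 - 8))) = 10*(-143 + (10*(-11 + 0)/(-1 + 0) + sqrt(-7))) = 10*(-143 + (10*(-11)/(-1) + I*sqrt(7))) = 10*(-143 + (10*(-1)*(-11) + I*sqrt(7))) = 10*(-143 + (110 + I*sqrt(7))) = 10*(-33 + I*sqrt(7)) = -330 + 10*I*sqrt(7)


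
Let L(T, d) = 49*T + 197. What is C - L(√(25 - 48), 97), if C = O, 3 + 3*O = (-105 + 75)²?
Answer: 102 - 49*I*√23 ≈ 102.0 - 235.0*I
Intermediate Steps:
L(T, d) = 197 + 49*T
O = 299 (O = -1 + (-105 + 75)²/3 = -1 + (⅓)*(-30)² = -1 + (⅓)*900 = -1 + 300 = 299)
C = 299
C - L(√(25 - 48), 97) = 299 - (197 + 49*√(25 - 48)) = 299 - (197 + 49*√(-23)) = 299 - (197 + 49*(I*√23)) = 299 - (197 + 49*I*√23) = 299 + (-197 - 49*I*√23) = 102 - 49*I*√23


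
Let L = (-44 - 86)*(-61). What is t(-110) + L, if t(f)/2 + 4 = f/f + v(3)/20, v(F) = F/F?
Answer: 79241/10 ≈ 7924.1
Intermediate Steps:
v(F) = 1
L = 7930 (L = -130*(-61) = 7930)
t(f) = -59/10 (t(f) = -8 + 2*(f/f + 1/20) = -8 + 2*(1 + 1*(1/20)) = -8 + 2*(1 + 1/20) = -8 + 2*(21/20) = -8 + 21/10 = -59/10)
t(-110) + L = -59/10 + 7930 = 79241/10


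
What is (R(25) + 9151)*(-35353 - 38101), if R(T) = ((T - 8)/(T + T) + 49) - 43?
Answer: -16816081309/25 ≈ -6.7264e+8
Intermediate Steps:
R(T) = 6 + (-8 + T)/(2*T) (R(T) = ((-8 + T)/((2*T)) + 49) - 43 = ((-8 + T)*(1/(2*T)) + 49) - 43 = ((-8 + T)/(2*T) + 49) - 43 = (49 + (-8 + T)/(2*T)) - 43 = 6 + (-8 + T)/(2*T))
(R(25) + 9151)*(-35353 - 38101) = ((13/2 - 4/25) + 9151)*(-35353 - 38101) = ((13/2 - 4*1/25) + 9151)*(-73454) = ((13/2 - 4/25) + 9151)*(-73454) = (317/50 + 9151)*(-73454) = (457867/50)*(-73454) = -16816081309/25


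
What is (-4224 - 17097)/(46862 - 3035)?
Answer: -7107/14609 ≈ -0.48648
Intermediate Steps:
(-4224 - 17097)/(46862 - 3035) = -21321/43827 = -21321*1/43827 = -7107/14609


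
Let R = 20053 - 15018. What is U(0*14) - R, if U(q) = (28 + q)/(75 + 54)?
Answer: -649487/129 ≈ -5034.8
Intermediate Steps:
U(q) = 28/129 + q/129 (U(q) = (28 + q)/129 = (28 + q)*(1/129) = 28/129 + q/129)
R = 5035
U(0*14) - R = (28/129 + (0*14)/129) - 1*5035 = (28/129 + (1/129)*0) - 5035 = (28/129 + 0) - 5035 = 28/129 - 5035 = -649487/129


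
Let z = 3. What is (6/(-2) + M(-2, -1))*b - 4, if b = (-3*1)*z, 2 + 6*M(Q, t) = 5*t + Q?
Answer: 73/2 ≈ 36.500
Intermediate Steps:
M(Q, t) = -⅓ + Q/6 + 5*t/6 (M(Q, t) = -⅓ + (5*t + Q)/6 = -⅓ + (Q + 5*t)/6 = -⅓ + (Q/6 + 5*t/6) = -⅓ + Q/6 + 5*t/6)
b = -9 (b = -3*1*3 = -3*3 = -9)
(6/(-2) + M(-2, -1))*b - 4 = (6/(-2) + (-⅓ + (⅙)*(-2) + (⅚)*(-1)))*(-9) - 4 = (6*(-½) + (-⅓ - ⅓ - ⅚))*(-9) - 4 = (-3 - 3/2)*(-9) - 4 = -9/2*(-9) - 4 = 81/2 - 4 = 73/2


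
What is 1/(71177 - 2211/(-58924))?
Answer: 58924/4194035759 ≈ 1.4049e-5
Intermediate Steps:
1/(71177 - 2211/(-58924)) = 1/(71177 - 2211*(-1/58924)) = 1/(71177 + 2211/58924) = 1/(4194035759/58924) = 58924/4194035759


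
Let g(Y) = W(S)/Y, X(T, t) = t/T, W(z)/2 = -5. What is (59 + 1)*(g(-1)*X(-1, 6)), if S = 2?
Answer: -3600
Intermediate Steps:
W(z) = -10 (W(z) = 2*(-5) = -10)
g(Y) = -10/Y
(59 + 1)*(g(-1)*X(-1, 6)) = (59 + 1)*((-10/(-1))*(6/(-1))) = 60*((-10*(-1))*(6*(-1))) = 60*(10*(-6)) = 60*(-60) = -3600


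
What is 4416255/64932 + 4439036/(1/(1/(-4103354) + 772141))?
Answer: 152206008135955269108041/44406496988 ≈ 3.4276e+12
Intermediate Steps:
4416255/64932 + 4439036/(1/(1/(-4103354) + 772141)) = 4416255*(1/64932) + 4439036/(1/(-1/4103354 + 772141)) = 1472085/21644 + 4439036/(1/(3168367860913/4103354)) = 1472085/21644 + 4439036/(4103354/3168367860913) = 1472085/21644 + 4439036*(3168367860913/4103354) = 1472085/21644 + 7032249497917899934/2051677 = 152206008135955269108041/44406496988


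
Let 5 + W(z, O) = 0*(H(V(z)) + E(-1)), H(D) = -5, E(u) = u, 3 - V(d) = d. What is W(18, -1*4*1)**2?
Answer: 25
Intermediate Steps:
V(d) = 3 - d
W(z, O) = -5 (W(z, O) = -5 + 0*(-5 - 1) = -5 + 0*(-6) = -5 + 0 = -5)
W(18, -1*4*1)**2 = (-5)**2 = 25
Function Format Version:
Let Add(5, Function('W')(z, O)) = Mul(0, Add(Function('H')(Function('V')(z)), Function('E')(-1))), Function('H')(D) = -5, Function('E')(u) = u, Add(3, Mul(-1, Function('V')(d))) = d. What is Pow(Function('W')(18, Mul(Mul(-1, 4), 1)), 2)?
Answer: 25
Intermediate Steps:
Function('V')(d) = Add(3, Mul(-1, d))
Function('W')(z, O) = -5 (Function('W')(z, O) = Add(-5, Mul(0, Add(-5, -1))) = Add(-5, Mul(0, -6)) = Add(-5, 0) = -5)
Pow(Function('W')(18, Mul(Mul(-1, 4), 1)), 2) = Pow(-5, 2) = 25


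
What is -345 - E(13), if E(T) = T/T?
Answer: -346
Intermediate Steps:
E(T) = 1
-345 - E(13) = -345 - 1*1 = -345 - 1 = -346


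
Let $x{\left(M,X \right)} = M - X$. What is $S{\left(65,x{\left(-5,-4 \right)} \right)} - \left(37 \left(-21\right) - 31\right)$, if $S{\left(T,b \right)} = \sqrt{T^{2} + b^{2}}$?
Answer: $808 + \sqrt{4226} \approx 873.01$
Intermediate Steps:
$S{\left(65,x{\left(-5,-4 \right)} \right)} - \left(37 \left(-21\right) - 31\right) = \sqrt{65^{2} + \left(-5 - -4\right)^{2}} - \left(37 \left(-21\right) - 31\right) = \sqrt{4225 + \left(-5 + 4\right)^{2}} - \left(-777 - 31\right) = \sqrt{4225 + \left(-1\right)^{2}} - -808 = \sqrt{4225 + 1} + 808 = \sqrt{4226} + 808 = 808 + \sqrt{4226}$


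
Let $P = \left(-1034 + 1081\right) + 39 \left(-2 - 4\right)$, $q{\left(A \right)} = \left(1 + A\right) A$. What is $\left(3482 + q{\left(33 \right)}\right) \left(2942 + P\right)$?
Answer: $12684020$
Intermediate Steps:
$q{\left(A \right)} = A \left(1 + A\right)$
$P = -187$ ($P = 47 + 39 \left(-6\right) = 47 - 234 = -187$)
$\left(3482 + q{\left(33 \right)}\right) \left(2942 + P\right) = \left(3482 + 33 \left(1 + 33\right)\right) \left(2942 - 187\right) = \left(3482 + 33 \cdot 34\right) 2755 = \left(3482 + 1122\right) 2755 = 4604 \cdot 2755 = 12684020$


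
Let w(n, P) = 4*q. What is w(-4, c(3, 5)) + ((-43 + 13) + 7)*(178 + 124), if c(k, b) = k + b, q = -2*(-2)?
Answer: -6930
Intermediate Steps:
q = 4
c(k, b) = b + k
w(n, P) = 16 (w(n, P) = 4*4 = 16)
w(-4, c(3, 5)) + ((-43 + 13) + 7)*(178 + 124) = 16 + ((-43 + 13) + 7)*(178 + 124) = 16 + (-30 + 7)*302 = 16 - 23*302 = 16 - 6946 = -6930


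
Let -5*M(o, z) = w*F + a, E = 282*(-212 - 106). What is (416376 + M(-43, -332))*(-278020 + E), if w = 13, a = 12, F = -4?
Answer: -153102731264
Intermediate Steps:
E = -89676 (E = 282*(-318) = -89676)
M(o, z) = 8 (M(o, z) = -(13*(-4) + 12)/5 = -(-52 + 12)/5 = -⅕*(-40) = 8)
(416376 + M(-43, -332))*(-278020 + E) = (416376 + 8)*(-278020 - 89676) = 416384*(-367696) = -153102731264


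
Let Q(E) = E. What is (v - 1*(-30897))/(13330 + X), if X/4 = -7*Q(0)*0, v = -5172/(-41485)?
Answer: 1281767217/552995050 ≈ 2.3179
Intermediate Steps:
v = 5172/41485 (v = -5172*(-1/41485) = 5172/41485 ≈ 0.12467)
X = 0 (X = 4*(-7*0*0) = 4*(0*0) = 4*0 = 0)
(v - 1*(-30897))/(13330 + X) = (5172/41485 - 1*(-30897))/(13330 + 0) = (5172/41485 + 30897)/13330 = (1281767217/41485)*(1/13330) = 1281767217/552995050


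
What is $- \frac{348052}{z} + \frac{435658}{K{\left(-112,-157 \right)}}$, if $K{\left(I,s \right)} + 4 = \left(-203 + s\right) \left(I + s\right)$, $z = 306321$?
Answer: $\frac{49873615373}{14831450178} \approx 3.3627$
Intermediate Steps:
$K{\left(I,s \right)} = -4 + \left(-203 + s\right) \left(I + s\right)$
$- \frac{348052}{z} + \frac{435658}{K{\left(-112,-157 \right)}} = - \frac{348052}{306321} + \frac{435658}{-4 + \left(-157\right)^{2} - -22736 - -31871 - -17584} = \left(-348052\right) \frac{1}{306321} + \frac{435658}{-4 + 24649 + 22736 + 31871 + 17584} = - \frac{348052}{306321} + \frac{435658}{96836} = - \frac{348052}{306321} + 435658 \cdot \frac{1}{96836} = - \frac{348052}{306321} + \frac{217829}{48418} = \frac{49873615373}{14831450178}$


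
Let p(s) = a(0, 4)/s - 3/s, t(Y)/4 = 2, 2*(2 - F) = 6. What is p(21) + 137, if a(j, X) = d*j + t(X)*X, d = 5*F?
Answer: 2906/21 ≈ 138.38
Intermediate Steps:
F = -1 (F = 2 - 1/2*6 = 2 - 3 = -1)
t(Y) = 8 (t(Y) = 4*2 = 8)
d = -5 (d = 5*(-1) = -5)
a(j, X) = -5*j + 8*X
p(s) = 29/s (p(s) = (-5*0 + 8*4)/s - 3/s = (0 + 32)/s - 3/s = 32/s - 3/s = 29/s)
p(21) + 137 = 29/21 + 137 = 2906/21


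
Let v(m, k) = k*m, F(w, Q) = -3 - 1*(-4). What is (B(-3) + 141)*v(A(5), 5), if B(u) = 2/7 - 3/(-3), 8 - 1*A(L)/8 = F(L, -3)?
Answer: 39840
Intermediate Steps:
F(w, Q) = 1 (F(w, Q) = -3 + 4 = 1)
A(L) = 56 (A(L) = 64 - 8*1 = 64 - 8 = 56)
B(u) = 9/7 (B(u) = 2*(⅐) - 3*(-⅓) = 2/7 + 1 = 9/7)
(B(-3) + 141)*v(A(5), 5) = (9/7 + 141)*(5*56) = (996/7)*280 = 39840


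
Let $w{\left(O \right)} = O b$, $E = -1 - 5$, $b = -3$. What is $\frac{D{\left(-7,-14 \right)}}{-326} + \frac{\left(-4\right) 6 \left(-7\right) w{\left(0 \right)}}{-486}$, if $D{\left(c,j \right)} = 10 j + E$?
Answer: $\frac{73}{163} \approx 0.44785$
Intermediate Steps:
$E = -6$ ($E = -1 - 5 = -6$)
$D{\left(c,j \right)} = -6 + 10 j$ ($D{\left(c,j \right)} = 10 j - 6 = -6 + 10 j$)
$w{\left(O \right)} = - 3 O$ ($w{\left(O \right)} = O \left(-3\right) = - 3 O$)
$\frac{D{\left(-7,-14 \right)}}{-326} + \frac{\left(-4\right) 6 \left(-7\right) w{\left(0 \right)}}{-486} = \frac{-6 + 10 \left(-14\right)}{-326} + \frac{\left(-4\right) 6 \left(-7\right) \left(\left(-3\right) 0\right)}{-486} = \left(-6 - 140\right) \left(- \frac{1}{326}\right) + \left(-24\right) \left(-7\right) 0 \left(- \frac{1}{486}\right) = \left(-146\right) \left(- \frac{1}{326}\right) + 168 \cdot 0 \left(- \frac{1}{486}\right) = \frac{73}{163} + 0 \left(- \frac{1}{486}\right) = \frac{73}{163} + 0 = \frac{73}{163}$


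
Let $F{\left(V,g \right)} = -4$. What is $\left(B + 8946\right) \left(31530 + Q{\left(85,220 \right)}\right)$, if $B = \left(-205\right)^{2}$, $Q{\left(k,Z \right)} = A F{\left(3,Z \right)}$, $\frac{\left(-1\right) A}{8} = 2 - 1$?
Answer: $1608746702$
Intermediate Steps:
$A = -8$ ($A = - 8 \left(2 - 1\right) = \left(-8\right) 1 = -8$)
$Q{\left(k,Z \right)} = 32$ ($Q{\left(k,Z \right)} = \left(-8\right) \left(-4\right) = 32$)
$B = 42025$
$\left(B + 8946\right) \left(31530 + Q{\left(85,220 \right)}\right) = \left(42025 + 8946\right) \left(31530 + 32\right) = 50971 \cdot 31562 = 1608746702$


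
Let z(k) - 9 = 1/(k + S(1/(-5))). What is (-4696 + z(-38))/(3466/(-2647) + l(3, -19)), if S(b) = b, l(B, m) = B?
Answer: -2369652634/854725 ≈ -2772.4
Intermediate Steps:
z(k) = 9 + 1/(-1/5 + k) (z(k) = 9 + 1/(k + 1/(-5)) = 9 + 1/(k - 1/5) = 9 + 1/(-1/5 + k))
(-4696 + z(-38))/(3466/(-2647) + l(3, -19)) = (-4696 + (-4 + 45*(-38))/(-1 + 5*(-38)))/(3466/(-2647) + 3) = (-4696 + (-4 - 1710)/(-1 - 190))/(3466*(-1/2647) + 3) = (-4696 - 1714/(-191))/(-3466/2647 + 3) = (-4696 - 1/191*(-1714))/(4475/2647) = (-4696 + 1714/191)*(2647/4475) = -895222/191*2647/4475 = -2369652634/854725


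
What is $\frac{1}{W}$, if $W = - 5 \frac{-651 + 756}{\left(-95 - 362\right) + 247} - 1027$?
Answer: $- \frac{2}{2049} \approx -0.00097609$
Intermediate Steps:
$W = - \frac{2049}{2}$ ($W = - 5 \frac{105}{-457 + 247} - 1027 = - 5 \frac{105}{-210} - 1027 = - 5 \cdot 105 \left(- \frac{1}{210}\right) - 1027 = \left(-5\right) \left(- \frac{1}{2}\right) - 1027 = \frac{5}{2} - 1027 = - \frac{2049}{2} \approx -1024.5$)
$\frac{1}{W} = \frac{1}{- \frac{2049}{2}} = - \frac{2}{2049}$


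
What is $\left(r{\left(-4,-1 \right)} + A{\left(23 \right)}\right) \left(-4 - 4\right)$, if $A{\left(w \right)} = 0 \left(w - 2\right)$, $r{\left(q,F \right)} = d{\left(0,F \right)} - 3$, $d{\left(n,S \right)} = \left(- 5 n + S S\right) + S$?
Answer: $24$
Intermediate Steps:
$d{\left(n,S \right)} = S + S^{2} - 5 n$ ($d{\left(n,S \right)} = \left(- 5 n + S^{2}\right) + S = \left(S^{2} - 5 n\right) + S = S + S^{2} - 5 n$)
$r{\left(q,F \right)} = -3 + F + F^{2}$ ($r{\left(q,F \right)} = \left(F + F^{2} - 0\right) - 3 = \left(F + F^{2} + 0\right) - 3 = \left(F + F^{2}\right) - 3 = -3 + F + F^{2}$)
$A{\left(w \right)} = 0$ ($A{\left(w \right)} = 0 \left(-2 + w\right) = 0$)
$\left(r{\left(-4,-1 \right)} + A{\left(23 \right)}\right) \left(-4 - 4\right) = \left(\left(-3 - 1 + \left(-1\right)^{2}\right) + 0\right) \left(-4 - 4\right) = \left(\left(-3 - 1 + 1\right) + 0\right) \left(-4 - 4\right) = \left(-3 + 0\right) \left(-8\right) = \left(-3\right) \left(-8\right) = 24$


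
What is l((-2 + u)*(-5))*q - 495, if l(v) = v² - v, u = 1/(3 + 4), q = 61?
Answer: 205715/49 ≈ 4198.3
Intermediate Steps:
u = ⅐ (u = 1/7 = ⅐ ≈ 0.14286)
l((-2 + u)*(-5))*q - 495 = (((-2 + ⅐)*(-5))*(-1 + (-2 + ⅐)*(-5)))*61 - 495 = ((-13/7*(-5))*(-1 - 13/7*(-5)))*61 - 495 = (65*(-1 + 65/7)/7)*61 - 495 = ((65/7)*(58/7))*61 - 495 = (3770/49)*61 - 495 = 229970/49 - 495 = 205715/49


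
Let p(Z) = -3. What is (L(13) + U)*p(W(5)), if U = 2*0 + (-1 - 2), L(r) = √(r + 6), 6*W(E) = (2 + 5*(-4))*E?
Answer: 9 - 3*√19 ≈ -4.0767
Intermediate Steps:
W(E) = -3*E (W(E) = ((2 + 5*(-4))*E)/6 = ((2 - 20)*E)/6 = (-18*E)/6 = -3*E)
L(r) = √(6 + r)
U = -3 (U = 0 - 3 = -3)
(L(13) + U)*p(W(5)) = (√(6 + 13) - 3)*(-3) = (√19 - 3)*(-3) = (-3 + √19)*(-3) = 9 - 3*√19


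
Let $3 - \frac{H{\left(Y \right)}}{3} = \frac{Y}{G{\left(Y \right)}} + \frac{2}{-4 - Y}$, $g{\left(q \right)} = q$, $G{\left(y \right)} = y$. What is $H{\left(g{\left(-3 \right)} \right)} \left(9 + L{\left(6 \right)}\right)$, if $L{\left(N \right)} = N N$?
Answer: $540$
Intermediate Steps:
$H{\left(Y \right)} = 6 - \frac{6}{-4 - Y}$ ($H{\left(Y \right)} = 9 - 3 \left(\frac{Y}{Y} + \frac{2}{-4 - Y}\right) = 9 - 3 \left(1 + \frac{2}{-4 - Y}\right) = 9 - \left(3 + \frac{6}{-4 - Y}\right) = 6 - \frac{6}{-4 - Y}$)
$L{\left(N \right)} = N^{2}$
$H{\left(g{\left(-3 \right)} \right)} \left(9 + L{\left(6 \right)}\right) = \frac{6 \left(5 - 3\right)}{4 - 3} \left(9 + 6^{2}\right) = 6 \cdot 1^{-1} \cdot 2 \left(9 + 36\right) = 6 \cdot 1 \cdot 2 \cdot 45 = 12 \cdot 45 = 540$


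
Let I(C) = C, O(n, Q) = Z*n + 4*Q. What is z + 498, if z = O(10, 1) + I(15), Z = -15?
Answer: 367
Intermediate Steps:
O(n, Q) = -15*n + 4*Q
z = -131 (z = (-15*10 + 4*1) + 15 = (-150 + 4) + 15 = -146 + 15 = -131)
z + 498 = -131 + 498 = 367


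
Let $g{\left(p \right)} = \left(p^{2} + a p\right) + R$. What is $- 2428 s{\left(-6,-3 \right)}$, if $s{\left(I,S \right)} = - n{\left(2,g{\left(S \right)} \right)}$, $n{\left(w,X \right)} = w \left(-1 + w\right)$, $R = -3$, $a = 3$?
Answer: $4856$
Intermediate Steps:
$g{\left(p \right)} = -3 + p^{2} + 3 p$ ($g{\left(p \right)} = \left(p^{2} + 3 p\right) - 3 = -3 + p^{2} + 3 p$)
$s{\left(I,S \right)} = -2$ ($s{\left(I,S \right)} = - 2 \left(-1 + 2\right) = - 2 \cdot 1 = \left(-1\right) 2 = -2$)
$- 2428 s{\left(-6,-3 \right)} = \left(-2428\right) \left(-2\right) = 4856$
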